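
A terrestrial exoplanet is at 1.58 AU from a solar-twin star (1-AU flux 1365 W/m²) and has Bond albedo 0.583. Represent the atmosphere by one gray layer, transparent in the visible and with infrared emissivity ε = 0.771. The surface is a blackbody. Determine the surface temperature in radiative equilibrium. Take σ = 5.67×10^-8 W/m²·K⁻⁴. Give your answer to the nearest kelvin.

201 kelvin

By the inverse-square law, S = 1365/1.58² = 546.8 W/m².
The planet radiates to space at T_e = [S(1−α)/(4σ)]^(1/4) = 178.1 K.
For a single slab of emissivity ε, T_s⁴ = 2T_e⁴/(2−ε); thus T_s = 178.1·(1.627)^(1/4) = 201.1 K.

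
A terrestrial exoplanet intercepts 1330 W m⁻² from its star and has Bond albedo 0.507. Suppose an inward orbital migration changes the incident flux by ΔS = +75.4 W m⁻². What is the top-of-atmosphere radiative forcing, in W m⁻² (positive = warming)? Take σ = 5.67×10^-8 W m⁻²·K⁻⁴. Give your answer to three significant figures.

TOA radiative forcing: ΔF = (1−α)ΔS/4 = 0.493·(+75.4)/4 = 9.293 W m⁻².

9.29 W m⁻²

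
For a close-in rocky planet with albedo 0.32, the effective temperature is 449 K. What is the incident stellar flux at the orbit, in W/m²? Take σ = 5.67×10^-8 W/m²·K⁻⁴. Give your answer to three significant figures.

13600 W/m²

Invert the energy balance for S: S = 4σT⁴/(1−α).
σT⁴ = 5.67×10⁻⁸·(449)⁴ = 2304 W/m².
S = 4·2304/0.68 = 13560 W/m².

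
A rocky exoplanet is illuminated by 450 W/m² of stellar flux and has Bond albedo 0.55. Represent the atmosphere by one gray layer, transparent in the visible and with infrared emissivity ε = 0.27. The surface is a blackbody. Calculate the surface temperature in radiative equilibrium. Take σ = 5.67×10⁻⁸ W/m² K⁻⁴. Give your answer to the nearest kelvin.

179 K

Effective emission temperature (TOA balance): σT_e⁴ = S(1−α)/4 = 50.62 W/m² → T_e = 172.9 K.
For a single slab of emissivity ε, T_s⁴ = 2T_e⁴/(2−ε); thus T_s = 172.9·(1.156)^(1/4) = 179.2 K.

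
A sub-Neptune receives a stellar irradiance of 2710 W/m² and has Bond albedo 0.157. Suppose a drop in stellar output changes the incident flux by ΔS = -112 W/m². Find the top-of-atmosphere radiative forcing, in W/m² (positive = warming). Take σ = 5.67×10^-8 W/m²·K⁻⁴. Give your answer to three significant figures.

-23.6 W/m²

ΔF = Δ[S(1−α)]/4 = (1−0.157)·-112/4 = -23.60 W/m².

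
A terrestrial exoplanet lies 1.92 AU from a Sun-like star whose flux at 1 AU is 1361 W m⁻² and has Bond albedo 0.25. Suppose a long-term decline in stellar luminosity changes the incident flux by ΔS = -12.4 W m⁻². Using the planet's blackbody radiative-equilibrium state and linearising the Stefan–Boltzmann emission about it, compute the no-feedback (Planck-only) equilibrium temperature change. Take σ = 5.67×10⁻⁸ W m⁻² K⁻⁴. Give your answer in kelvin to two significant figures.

-1.6 kelvin

Irradiance scales as 1/d², so S = 1361 W m⁻² × (1/1.92)² = 369.2 W m⁻².
Unperturbed T_e = [369.2·(1−0.25)/(4σ)]^¼ = 186.9 K.
ΔF = Δ[S(1−α)]/4 = (1−0.25)·-12.4/4 = -2.325 W m⁻².
The Planck feedback parameter is 4σT_e³ = 1.481 W m⁻²/K.
Hence the no-feedback warming is ΔF/(4σT_e³) = -1.57 K.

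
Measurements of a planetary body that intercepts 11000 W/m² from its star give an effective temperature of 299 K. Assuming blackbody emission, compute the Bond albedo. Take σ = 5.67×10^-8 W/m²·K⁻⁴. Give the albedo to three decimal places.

0.835

From σT⁴ = S(1−α)/4 we invert for α: 1−α = 4σT⁴/S.
σT⁴ = 453.2 W/m², so 4σT⁴ = 1813 W/m².
Hence α = 1 − 1813/11000 = 0.8352.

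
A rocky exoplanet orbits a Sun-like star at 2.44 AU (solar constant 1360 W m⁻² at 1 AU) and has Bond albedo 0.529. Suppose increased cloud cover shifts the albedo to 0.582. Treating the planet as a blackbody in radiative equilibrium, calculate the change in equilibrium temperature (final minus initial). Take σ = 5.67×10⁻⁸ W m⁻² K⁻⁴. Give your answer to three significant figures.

By the inverse-square law, S = 1360/2.44² = 228.4 W m⁻².
With α = 0.529, T₁ = 147.6 K.
Final:   T₂ = [S(1−0.582)/(4σ)]^(1/4) = 143.2 K.
Change: 143.2 − 147.6 = -4.339 K.

-4.34 kelvin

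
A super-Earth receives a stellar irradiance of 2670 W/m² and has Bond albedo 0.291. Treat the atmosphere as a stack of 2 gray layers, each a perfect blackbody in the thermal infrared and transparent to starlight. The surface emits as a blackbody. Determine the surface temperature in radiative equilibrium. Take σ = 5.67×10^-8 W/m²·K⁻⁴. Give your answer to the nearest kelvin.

398 kelvin

The effective emission temperature is T_e = [S(1−α)/(4σ)]^¼ = 302.3 K.
For an N-layer opaque stack, T_s⁴ = (N+1)T_e⁴, hence T_s = (3)^(1/4)×302.3 K = 397.8 K.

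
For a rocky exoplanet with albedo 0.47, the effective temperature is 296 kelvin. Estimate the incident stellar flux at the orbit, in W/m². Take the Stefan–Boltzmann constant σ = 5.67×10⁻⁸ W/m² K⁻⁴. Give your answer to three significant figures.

3280 W/m²

From S(1−α)/4 = σT⁴: S = 4σT⁴/(1−α).
The emitted flux is σT⁴ = 435.3 W/m².
S = 4·435.3/0.53 = 3285 W/m².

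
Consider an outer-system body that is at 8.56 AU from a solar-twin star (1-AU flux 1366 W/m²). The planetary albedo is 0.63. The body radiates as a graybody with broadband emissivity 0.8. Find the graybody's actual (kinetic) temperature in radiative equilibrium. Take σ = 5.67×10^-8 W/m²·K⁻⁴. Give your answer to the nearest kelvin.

Irradiance scales as 1/d², so S = 1366 W/m² × (1/8.56)² = 18.64 W/m².
The planet absorbs (1−α)S over its disc πR² and re-emits over 4πR², so the mean absorbed flux is (1−0.63)·18.64/4 = 1.724 W/m².
Equating to εσT⁴ with ε = 0.8: T = (1.724/0.8σ)^(1/4) = 78.52 K.

79 K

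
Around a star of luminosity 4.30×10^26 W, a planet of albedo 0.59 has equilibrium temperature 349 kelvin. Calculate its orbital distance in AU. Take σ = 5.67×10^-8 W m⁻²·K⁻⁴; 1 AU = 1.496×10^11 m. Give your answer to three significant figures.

Energy balance gives S = 4σT⁴/(1−α) = 8207 W m⁻².
From L = 4πd²S, d = √(4.30×10^26/(4π·8207)) = 6.457×10^10 m = 0.4316 AU.

0.432 AU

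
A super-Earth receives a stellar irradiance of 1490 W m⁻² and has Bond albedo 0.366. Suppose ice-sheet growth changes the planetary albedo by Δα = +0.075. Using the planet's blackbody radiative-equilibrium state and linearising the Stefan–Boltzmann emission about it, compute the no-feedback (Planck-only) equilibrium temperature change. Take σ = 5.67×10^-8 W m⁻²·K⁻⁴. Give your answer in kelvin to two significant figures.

Reference equilibrium: T_e = [S(1−α)/(4σ)]^(1/4) = 254.0 K.
The change in absorbed flux is Δ[S(1−α)/4] = −SΔα/4 = -27.94 W m⁻².
The Planck feedback parameter is 4σT_e³ = 3.718 W m⁻²/K.
So ΔT₀ = -27.94/3.718 = -7.51 K.

-7.5 K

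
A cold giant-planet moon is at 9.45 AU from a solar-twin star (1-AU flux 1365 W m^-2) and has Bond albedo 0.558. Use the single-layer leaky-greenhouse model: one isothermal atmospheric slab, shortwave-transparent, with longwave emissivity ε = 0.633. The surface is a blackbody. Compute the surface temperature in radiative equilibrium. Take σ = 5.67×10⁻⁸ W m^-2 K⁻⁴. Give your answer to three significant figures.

Irradiance scales as 1/d², so S = 1365 W m^-2 × (1/9.45)² = 15.29 W m^-2.
Effective emission temperature (TOA balance): σT_e⁴ = S(1−α)/4 = 1.689 W m^-2 → T_e = 73.88 K.
Surface balance with a leaky layer gives σT_s⁴ = σT_e⁴·2/(2−ε), so T_s = T_e·[2/(2−0.633)]^(1/4) = 81.25 K.

81.3 kelvin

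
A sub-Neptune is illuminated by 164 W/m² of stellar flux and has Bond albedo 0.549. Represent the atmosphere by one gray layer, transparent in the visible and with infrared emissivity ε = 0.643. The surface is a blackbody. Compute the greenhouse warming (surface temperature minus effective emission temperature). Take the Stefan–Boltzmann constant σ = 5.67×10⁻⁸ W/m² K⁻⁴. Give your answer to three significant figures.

13.7 K

The planet radiates to space at T_e = [S(1−α)/(4σ)]^(1/4) = 134.4 K.
The surface balance (absorbed SW + ε·downward IR = σT_s⁴) with T_a⁴ = T_s⁴/2 reduces to T_s = T_e·[2/(2−ε)]^¼ = 148.1 K.
T_s − T_e = 148.1 − 134.4 = 13.68 K.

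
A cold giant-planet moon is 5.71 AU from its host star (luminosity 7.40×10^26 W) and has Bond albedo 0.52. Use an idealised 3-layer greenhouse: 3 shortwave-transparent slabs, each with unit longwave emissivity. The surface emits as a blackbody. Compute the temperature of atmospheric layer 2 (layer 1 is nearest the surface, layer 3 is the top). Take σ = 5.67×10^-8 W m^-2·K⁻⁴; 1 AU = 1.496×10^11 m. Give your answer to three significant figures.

d = 5.71 × 1.496×10^11 m = 8.542×10^11 m.
Spreading L over a sphere of radius d: S = 7.40×10^26/(4π·8.54×10^11²) = 80.70 W m^-2.
Top-of-atmosphere balance: σT_e⁴ = S(1−α)/4 = 9.684 W m^-2 → T_e = 114.3 K.
In the N-layer model, layer k (counted from the surface) has T_k = (N+1−k)^(1/4)·T_e.
With k = 2: T_2 = (3+1−2)^¼·114.3 K = 135.9 K.

136 kelvin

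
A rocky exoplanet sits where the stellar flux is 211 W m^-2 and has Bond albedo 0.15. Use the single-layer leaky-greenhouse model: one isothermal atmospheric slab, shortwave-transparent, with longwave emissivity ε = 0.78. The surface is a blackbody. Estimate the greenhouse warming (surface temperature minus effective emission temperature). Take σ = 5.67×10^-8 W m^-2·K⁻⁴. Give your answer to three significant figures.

22.1 K

Effective emission temperature (TOA balance): σT_e⁴ = S(1−α)/4 = 44.84 W m^-2 → T_e = 167.7 K.
For a single slab of emissivity ε, T_s⁴ = 2T_e⁴/(2−ε); thus T_s = 167.7·(1.639)^(1/4) = 189.8 K.
T_s − T_e = 189.8 − 167.7 = 22.06 K.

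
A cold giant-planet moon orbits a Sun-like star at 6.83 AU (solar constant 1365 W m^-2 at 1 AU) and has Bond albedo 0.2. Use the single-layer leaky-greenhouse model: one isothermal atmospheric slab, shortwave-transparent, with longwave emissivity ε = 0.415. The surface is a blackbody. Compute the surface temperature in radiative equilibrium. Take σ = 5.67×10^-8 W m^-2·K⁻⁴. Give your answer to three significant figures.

107 K

By the inverse-square law, S = 1365/6.83² = 29.26 W m^-2.
The planet radiates to space at T_e = [S(1−α)/(4σ)]^(1/4) = 100.8 K.
Surface balance with a leaky layer gives σT_s⁴ = σT_e⁴·2/(2−ε), so T_s = T_e·[2/(2−0.415)]^(1/4) = 106.8 K.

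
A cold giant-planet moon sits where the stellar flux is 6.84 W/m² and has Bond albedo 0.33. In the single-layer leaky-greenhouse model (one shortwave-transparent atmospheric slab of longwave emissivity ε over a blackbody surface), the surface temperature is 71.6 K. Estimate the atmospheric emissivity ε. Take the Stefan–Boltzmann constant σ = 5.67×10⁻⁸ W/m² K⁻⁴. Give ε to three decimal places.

0.462

Effective temperature: T_e = [S(1−α)/(4σ)]^(1/4) = 67.05 K.
T_s⁴ = T_e⁴·2/(2−ε) → ε = 2 − 2(T_e/T_s)⁴ = 2 − 2·(67.05/71.6)⁴ = 0.4623.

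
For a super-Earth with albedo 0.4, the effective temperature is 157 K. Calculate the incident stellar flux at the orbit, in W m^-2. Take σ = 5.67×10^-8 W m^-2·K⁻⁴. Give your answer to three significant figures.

230 W m^-2

Invert the energy balance for S: S = 4σT⁴/(1−α).
σT⁴ = 5.67×10⁻⁸·(157)⁴ = 34.45 W m^-2.
So S = 4×34.45/(1−0.4) = 229.7 W m^-2.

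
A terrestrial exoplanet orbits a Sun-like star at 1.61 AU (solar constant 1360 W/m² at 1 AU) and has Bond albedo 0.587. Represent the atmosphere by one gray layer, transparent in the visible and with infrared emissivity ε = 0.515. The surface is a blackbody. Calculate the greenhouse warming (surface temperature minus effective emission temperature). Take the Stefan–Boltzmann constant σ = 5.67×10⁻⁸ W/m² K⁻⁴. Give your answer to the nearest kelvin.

14 K

Irradiance scales as 1/d², so S = 1360 W/m² × (1/1.61)² = 524.7 W/m².
Effective emission temperature (TOA balance): σT_e⁴ = S(1−α)/4 = 54.17 W/m² → T_e = 175.8 K.
For a single slab of emissivity ε, T_s⁴ = 2T_e⁴/(2−ε); thus T_s = 175.8·(1.347)^(1/4) = 189.4 K.
T_s − T_e = 189.4 − 175.8 = 13.59 K.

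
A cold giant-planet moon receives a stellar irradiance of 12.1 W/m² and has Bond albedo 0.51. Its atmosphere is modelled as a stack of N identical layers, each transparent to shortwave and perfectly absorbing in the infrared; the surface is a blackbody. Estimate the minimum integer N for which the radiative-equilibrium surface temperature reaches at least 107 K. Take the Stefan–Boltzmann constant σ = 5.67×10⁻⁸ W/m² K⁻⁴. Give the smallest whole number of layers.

5

OLR = S(1−α)/4 = 1.482 W/m²; the top layer radiates at T_e = 71.50 K.
T_s = (N+1)^(1/4)·T_e ≥ 107 K requires N+1 ≥ (T_s/T_e)⁴ = (107/71.50)⁴ = 5.014.
Rounding up, N = 5.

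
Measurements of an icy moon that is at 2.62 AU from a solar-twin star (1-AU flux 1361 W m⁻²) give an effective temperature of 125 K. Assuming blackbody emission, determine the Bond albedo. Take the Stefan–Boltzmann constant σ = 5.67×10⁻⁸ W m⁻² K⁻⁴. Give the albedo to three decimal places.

0.721

By the inverse-square law, S = 1361/2.62² = 198.3 W m⁻².
Rearranging the radiative balance, α = 1 − 4σT⁴/S.
σT⁴ = 13.84 W m⁻², so 4σT⁴ = 55.37 W m⁻².
1−α = 55.37/198.3 = 0.2793, so α = 0.7207.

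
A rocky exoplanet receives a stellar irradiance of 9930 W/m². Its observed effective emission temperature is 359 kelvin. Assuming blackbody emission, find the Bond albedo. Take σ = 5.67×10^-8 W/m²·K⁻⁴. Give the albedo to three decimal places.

0.621

From σT⁴ = S(1−α)/4 we invert for α: 1−α = 4σT⁴/S.
4σT⁴ = 4·5.67×10⁻⁸·(359)⁴ = 3767 W/m².
1−α = 3767/9930 = 0.3794, so α = 0.6206.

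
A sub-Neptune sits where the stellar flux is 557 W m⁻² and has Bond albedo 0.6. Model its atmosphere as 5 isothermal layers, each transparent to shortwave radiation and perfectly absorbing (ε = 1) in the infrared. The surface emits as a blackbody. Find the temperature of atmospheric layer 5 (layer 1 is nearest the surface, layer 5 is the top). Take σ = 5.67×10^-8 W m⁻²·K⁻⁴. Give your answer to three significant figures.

The effective emission temperature is T_e = [S(1−α)/(4σ)]^¼ = 177.0 K.
The net upward flux σT_e⁴ is constant between every pair of levels, so T_k⁴ = (N+1−k)T_e⁴.
With k = 5: T_5 = (5+1−5)^¼·177.0 K = 177.0 K.

177 K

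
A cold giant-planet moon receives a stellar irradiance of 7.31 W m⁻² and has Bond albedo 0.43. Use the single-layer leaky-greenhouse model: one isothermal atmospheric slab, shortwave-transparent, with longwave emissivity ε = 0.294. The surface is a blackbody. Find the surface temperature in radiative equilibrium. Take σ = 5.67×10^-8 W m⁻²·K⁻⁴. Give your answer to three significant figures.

At the top of the atmosphere, σT_e⁴ = S(1−α)/4 = 1.042 W m⁻², giving T_e = 65.47 K.
For a single slab of emissivity ε, T_s⁴ = 2T_e⁴/(2−ε); thus T_s = 65.47·(1.172)^(1/4) = 68.12 K.

68.1 K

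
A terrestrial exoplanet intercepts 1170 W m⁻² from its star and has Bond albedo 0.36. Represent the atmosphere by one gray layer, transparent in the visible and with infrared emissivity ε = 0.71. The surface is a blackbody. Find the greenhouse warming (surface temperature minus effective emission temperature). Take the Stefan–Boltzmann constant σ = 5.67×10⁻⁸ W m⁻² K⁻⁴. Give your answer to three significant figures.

Effective emission temperature (TOA balance): σT_e⁴ = S(1−α)/4 = 187.2 W m⁻² → T_e = 239.7 K.
Surface balance with a leaky layer gives σT_s⁴ = σT_e⁴·2/(2−ε), so T_s = T_e·[2/(2−0.71)]^(1/4) = 267.5 K.
The atmosphere warms the surface by 27.77 K.

27.8 K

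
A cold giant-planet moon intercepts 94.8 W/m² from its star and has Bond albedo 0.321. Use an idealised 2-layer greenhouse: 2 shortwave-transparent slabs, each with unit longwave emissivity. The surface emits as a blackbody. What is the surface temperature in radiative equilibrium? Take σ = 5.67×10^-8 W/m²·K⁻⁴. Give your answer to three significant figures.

171 kelvin

OLR = S(1−α)/4 = 16.09 W/m²; the top layer radiates at T_e = 129.8 K.
Layer-by-layer balance gives σT_s⁴ = (N+1)σT_e⁴, so T_s = 3^¼·129.8 = 170.8 K.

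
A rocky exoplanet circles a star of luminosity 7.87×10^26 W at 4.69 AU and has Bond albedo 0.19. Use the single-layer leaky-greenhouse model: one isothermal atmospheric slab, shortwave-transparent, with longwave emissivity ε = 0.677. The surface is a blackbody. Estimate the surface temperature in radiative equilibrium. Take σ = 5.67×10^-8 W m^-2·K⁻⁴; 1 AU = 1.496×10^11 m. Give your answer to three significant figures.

162 kelvin

Orbital distance: d = 4.69 AU = 7.016×10^11 m.
Spreading L over a sphere of radius d: S = 7.87×10^26/(4π·7.02×10^11²) = 127.2 W m^-2.
Effective emission temperature (TOA balance): σT_e⁴ = S(1−α)/4 = 25.76 W m^-2 → T_e = 146.0 K.
For a single slab of emissivity ε, T_s⁴ = 2T_e⁴/(2−ε); thus T_s = 146.0·(1.512)^(1/4) = 161.9 K.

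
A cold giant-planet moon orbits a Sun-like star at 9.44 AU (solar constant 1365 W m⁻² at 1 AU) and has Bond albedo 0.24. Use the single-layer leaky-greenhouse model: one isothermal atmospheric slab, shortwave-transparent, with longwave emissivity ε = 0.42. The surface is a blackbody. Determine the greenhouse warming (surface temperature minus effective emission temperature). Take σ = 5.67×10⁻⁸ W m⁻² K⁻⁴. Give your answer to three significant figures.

5.14 K

Flux at the orbit: S = 1365/(9.44)² = 15.32 W m⁻².
The planet radiates to space at T_e = [S(1−α)/(4σ)]^(1/4) = 84.64 K.
For a single slab of emissivity ε, T_s⁴ = 2T_e⁴/(2−ε); thus T_s = 84.64·(1.266)^(1/4) = 89.78 K.
T_s − T_e = 89.78 − 84.64 = 5.138 K.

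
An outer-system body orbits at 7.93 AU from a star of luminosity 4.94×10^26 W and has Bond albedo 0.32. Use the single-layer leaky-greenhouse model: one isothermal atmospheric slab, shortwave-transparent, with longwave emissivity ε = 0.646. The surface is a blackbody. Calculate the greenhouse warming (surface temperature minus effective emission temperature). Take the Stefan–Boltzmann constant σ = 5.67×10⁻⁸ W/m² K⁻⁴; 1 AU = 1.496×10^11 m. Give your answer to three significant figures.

9.80 K

Orbital distance: d = 7.93 AU = 1.186×10^12 m.
S = L/(4πd²) = 27.93 W/m².
Effective emission temperature (TOA balance): σT_e⁴ = S(1−α)/4 = 4.749 W/m² → T_e = 95.66 K.
Surface balance with a leaky layer gives σT_s⁴ = σT_e⁴·2/(2−ε), so T_s = T_e·[2/(2−0.646)]^(1/4) = 105.5 K.
The atmosphere warms the surface by 9.799 K.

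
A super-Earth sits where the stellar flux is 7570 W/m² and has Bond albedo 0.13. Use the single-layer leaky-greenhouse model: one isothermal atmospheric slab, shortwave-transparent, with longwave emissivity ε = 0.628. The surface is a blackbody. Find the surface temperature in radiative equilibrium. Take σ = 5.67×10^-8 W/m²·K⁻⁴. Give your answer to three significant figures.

454 K

Effective emission temperature (TOA balance): σT_e⁴ = S(1−α)/4 = 1646 W/m² → T_e = 412.8 K.
For a single slab of emissivity ε, T_s⁴ = 2T_e⁴/(2−ε); thus T_s = 412.8·(1.458)^(1/4) = 453.6 K.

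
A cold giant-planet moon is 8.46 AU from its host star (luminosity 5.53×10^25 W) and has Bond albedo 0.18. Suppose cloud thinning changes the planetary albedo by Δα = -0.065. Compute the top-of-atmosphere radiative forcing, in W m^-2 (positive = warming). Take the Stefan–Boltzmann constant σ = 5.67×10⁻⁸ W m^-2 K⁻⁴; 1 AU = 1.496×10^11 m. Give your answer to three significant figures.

0.0446 W m^-2

d = 8.46 × 1.496×10^11 m = 1.266×10^12 m.
S = L/(4πd²) = 2.747 W m^-2.
TOA radiative forcing: ΔF = −S·Δα/4 = −2.747·(-0.065)/4 = 0.04464 W m^-2.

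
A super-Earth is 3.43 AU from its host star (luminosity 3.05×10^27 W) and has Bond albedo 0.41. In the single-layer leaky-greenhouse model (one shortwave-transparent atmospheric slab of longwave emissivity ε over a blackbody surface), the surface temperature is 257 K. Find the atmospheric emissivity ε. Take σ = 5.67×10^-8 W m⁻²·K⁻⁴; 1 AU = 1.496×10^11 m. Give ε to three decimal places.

d = 3.43 × 1.496×10^11 m = 5.131×10^11 m.
Spreading L over a sphere of radius d: S = 3.05×10^27/(4π·5.13×10^11²) = 921.8 W m⁻².
First, T_e = [921.8·(1−0.41)/(4σ)]^(1/4) = 221.3 K.
Inverting T_s⁴ = 2T_e⁴/(2−ε): (T_e/T_s)⁴ = 0.5497, so ε = 2(1 − 0.5497) = 0.9006.

0.901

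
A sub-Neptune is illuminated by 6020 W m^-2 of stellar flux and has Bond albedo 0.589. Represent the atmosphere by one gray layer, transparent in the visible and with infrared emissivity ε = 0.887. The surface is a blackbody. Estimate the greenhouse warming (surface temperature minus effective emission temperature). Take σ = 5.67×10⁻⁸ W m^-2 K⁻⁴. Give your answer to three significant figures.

The planet radiates to space at T_e = [S(1−α)/(4σ)]^(1/4) = 323.2 K.
Surface balance with a leaky layer gives σT_s⁴ = σT_e⁴·2/(2−ε), so T_s = T_e·[2/(2−0.887)]^(1/4) = 374.2 K.
T_s − T_e = 374.2 − 323.2 = 51.00 K.

51.0 K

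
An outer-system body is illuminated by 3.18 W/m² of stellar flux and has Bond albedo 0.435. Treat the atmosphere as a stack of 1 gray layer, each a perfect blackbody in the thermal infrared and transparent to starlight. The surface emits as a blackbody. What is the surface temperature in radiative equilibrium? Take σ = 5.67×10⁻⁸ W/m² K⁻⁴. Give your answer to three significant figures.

63.1 kelvin

The effective emission temperature is T_e = [S(1−α)/(4σ)]^¼ = 53.05 K.
Layer-by-layer balance gives σT_s⁴ = (N+1)σT_e⁴, so T_s = 2^¼·53.05 = 63.09 K.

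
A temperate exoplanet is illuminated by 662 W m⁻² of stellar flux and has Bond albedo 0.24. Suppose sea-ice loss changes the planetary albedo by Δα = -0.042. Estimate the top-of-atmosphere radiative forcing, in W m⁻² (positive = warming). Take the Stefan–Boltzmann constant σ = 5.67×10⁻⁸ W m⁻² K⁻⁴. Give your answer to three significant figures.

ΔF = −(S/4)Δα = −(662.0/4)×(-0.042) = 6.951 W m⁻².

6.95 W m⁻²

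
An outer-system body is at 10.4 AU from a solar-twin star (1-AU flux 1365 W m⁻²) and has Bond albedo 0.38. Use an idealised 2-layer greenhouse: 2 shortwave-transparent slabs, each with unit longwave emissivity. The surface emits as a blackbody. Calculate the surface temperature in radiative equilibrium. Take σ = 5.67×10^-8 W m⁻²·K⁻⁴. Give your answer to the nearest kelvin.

101 K

Flux at the orbit: S = 1365/(10.4)² = 12.62 W m⁻².
Top-of-atmosphere balance: σT_e⁴ = S(1−α)/4 = 1.956 W m⁻² → T_e = 76.64 K.
Layer-by-layer balance gives σT_s⁴ = (N+1)σT_e⁴, so T_s = 3^¼·76.64 = 100.9 K.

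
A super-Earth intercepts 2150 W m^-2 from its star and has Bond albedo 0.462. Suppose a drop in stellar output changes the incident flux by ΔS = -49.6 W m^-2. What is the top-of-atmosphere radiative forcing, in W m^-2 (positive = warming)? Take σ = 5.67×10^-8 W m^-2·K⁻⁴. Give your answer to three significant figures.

-6.67 W m^-2

Only a fraction (1−α) is absorbed and it's spread over 4πR², so ΔF = (1−α)ΔS/4 = -6.671 W m^-2.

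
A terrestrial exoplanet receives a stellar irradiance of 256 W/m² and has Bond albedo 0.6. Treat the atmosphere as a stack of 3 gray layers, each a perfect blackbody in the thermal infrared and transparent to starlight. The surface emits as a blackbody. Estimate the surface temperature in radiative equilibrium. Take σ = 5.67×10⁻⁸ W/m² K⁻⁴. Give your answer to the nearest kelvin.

OLR = S(1−α)/4 = 25.60 W/m²; the top layer radiates at T_e = 145.8 K.
With N = 3 opaque layers, T_s = (N+1)^(1/4)·T_e = 4^(1/4)·145.8 = 206.1 K.

206 kelvin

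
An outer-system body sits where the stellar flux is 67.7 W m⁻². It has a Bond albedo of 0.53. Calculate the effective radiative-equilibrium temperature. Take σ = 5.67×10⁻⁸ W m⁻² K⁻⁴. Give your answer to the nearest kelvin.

109 kelvin

Averaging over the sphere, the absorbed flux is S(1−α)/4 = 7.955 W m⁻².
Set σT⁴ = 7.955 → T = (7.955/σ)^(1/4) = 108.8 K.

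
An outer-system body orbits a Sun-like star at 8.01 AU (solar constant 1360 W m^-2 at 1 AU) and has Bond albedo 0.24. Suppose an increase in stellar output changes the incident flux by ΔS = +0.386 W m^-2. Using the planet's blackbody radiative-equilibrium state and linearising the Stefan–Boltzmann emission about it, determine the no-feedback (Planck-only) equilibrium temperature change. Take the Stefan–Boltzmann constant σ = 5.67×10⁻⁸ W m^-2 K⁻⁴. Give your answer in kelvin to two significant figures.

Flux at the orbit: S = 1360/(8.01)² = 21.20 W m^-2.
The baseline emission temperature is T_e = 91.80 K.
TOA radiative forcing: ΔF = (1−α)ΔS/4 = 0.76·(+0.386)/4 = 0.07334 W m^-2.
Planck response: λ_P = 4σT_e³ = 4·5.67×10⁻⁸·(91.80)³ = 0.1755 W m^-2/K.
So ΔT₀ = 0.07334/0.1755 = 0.418 K.

0.42 K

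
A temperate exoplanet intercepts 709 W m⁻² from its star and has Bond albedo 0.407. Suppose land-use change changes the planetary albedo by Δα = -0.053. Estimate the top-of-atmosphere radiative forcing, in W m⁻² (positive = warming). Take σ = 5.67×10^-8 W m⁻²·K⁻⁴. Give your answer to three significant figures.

TOA radiative forcing: ΔF = −S·Δα/4 = −709.0·(-0.053)/4 = 9.394 W m⁻².

9.39 W m⁻²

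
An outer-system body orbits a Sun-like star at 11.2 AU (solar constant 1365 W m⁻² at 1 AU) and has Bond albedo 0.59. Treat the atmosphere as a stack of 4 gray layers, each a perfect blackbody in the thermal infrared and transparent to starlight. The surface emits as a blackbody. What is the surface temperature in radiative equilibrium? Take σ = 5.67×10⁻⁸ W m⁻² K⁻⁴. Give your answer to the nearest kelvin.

Irradiance scales as 1/d², so S = 1365 W m⁻² × (1/11.2)² = 10.88 W m⁻².
OLR = S(1−α)/4 = 1.115 W m⁻²; the top layer radiates at T_e = 66.60 K.
With N = 4 opaque layers, T_s = (N+1)^(1/4)·T_e = 5^(1/4)·66.60 = 99.59 K.

100 K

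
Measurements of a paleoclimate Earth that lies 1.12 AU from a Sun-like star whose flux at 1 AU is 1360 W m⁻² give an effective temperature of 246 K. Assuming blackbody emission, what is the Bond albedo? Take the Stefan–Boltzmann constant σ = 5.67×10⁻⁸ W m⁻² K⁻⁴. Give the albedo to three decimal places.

0.234

Irradiance scales as 1/d², so S = 1360 W m⁻² × (1/1.12)² = 1084 W m⁻².
Energy balance: S(1−α)/4 = σT⁴, so 1−α = 4σT⁴/S.
4σT⁴ = 4·5.67×10⁻⁸·(246)⁴ = 830.6 W m⁻².
1−α = 830.6/1084 = 0.7661, so α = 0.2339.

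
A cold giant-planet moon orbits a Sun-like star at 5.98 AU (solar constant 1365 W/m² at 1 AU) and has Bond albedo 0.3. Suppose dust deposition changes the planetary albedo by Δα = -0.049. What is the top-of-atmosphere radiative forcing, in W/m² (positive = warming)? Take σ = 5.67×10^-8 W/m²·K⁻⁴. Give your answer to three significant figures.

0.468 W/m²

Irradiance scales as 1/d², so S = 1365 W/m² × (1/5.98)² = 38.17 W/m².
ΔF = −(S/4)Δα = −(38.17/4)×(-0.049) = 0.4676 W/m².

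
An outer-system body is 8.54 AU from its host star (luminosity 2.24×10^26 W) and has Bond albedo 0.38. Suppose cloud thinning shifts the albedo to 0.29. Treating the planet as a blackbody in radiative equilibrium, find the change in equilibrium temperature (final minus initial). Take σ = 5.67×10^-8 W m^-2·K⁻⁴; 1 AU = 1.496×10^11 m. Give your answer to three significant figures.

d = 8.54 × 1.496×10^11 m = 1.278×10^12 m.
Flux at the orbit: S = L/(4πd²) = 2.24×10^26/(4π·(1.28×10^12)²) = 10.92 W m^-2.
With α = 0.38, T₁ = 73.92 K.
Final:   T₂ = [S(1−0.29)/(4σ)]^(1/4) = 76.47 K.
ΔT = T₂ − T₁ = 2.548 K.

2.55 kelvin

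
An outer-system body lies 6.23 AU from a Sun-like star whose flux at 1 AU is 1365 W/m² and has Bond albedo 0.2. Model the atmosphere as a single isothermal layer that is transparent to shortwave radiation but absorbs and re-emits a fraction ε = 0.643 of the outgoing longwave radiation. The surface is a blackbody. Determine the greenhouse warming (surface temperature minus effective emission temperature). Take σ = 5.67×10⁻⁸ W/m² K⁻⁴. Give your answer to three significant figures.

10.7 kelvin

Irradiance scales as 1/d², so S = 1365 W/m² × (1/6.23)² = 35.17 W/m².
Effective emission temperature (TOA balance): σT_e⁴ = S(1−α)/4 = 7.034 W/m² → T_e = 105.5 K.
The surface balance (absorbed SW + ε·downward IR = σT_s⁴) with T_a⁴ = T_s⁴/2 reduces to T_s = T_e·[2/(2−ε)]^¼ = 116.3 K.
Greenhouse warming: T_s − T_e = 10.75 K.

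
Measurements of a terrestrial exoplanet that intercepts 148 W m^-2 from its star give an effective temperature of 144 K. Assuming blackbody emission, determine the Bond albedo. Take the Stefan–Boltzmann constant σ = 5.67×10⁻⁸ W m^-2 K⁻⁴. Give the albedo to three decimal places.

0.341

Energy balance: S(1−α)/4 = σT⁴, so 1−α = 4σT⁴/S.
σT⁴ = 24.38 W m^-2, so 4σT⁴ = 97.52 W m^-2.
Hence α = 1 − 97.52/148.0 = 0.3411.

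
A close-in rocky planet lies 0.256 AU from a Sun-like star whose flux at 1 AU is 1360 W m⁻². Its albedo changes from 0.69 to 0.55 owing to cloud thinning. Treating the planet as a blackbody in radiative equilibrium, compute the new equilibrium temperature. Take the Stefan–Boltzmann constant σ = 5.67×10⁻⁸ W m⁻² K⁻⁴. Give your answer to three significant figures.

450 K

By the inverse-square law, S = 1360/0.256² = 20750 W m⁻².
New equilibrium: T₂ = [(1−0.55)·20750/(4σ)]^(1/4) = 450.5 K.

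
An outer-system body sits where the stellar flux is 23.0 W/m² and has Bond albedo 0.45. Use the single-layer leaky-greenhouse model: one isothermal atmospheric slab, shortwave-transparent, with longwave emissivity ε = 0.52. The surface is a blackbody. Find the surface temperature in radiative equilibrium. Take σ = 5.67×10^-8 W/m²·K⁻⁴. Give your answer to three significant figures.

The planet radiates to space at T_e = [S(1−α)/(4σ)]^(1/4) = 86.42 K.
The surface balance (absorbed SW + ε·downward IR = σT_s⁴) with T_a⁴ = T_s⁴/2 reduces to T_s = T_e·[2/(2−ε)]^¼ = 93.18 K.

93.2 kelvin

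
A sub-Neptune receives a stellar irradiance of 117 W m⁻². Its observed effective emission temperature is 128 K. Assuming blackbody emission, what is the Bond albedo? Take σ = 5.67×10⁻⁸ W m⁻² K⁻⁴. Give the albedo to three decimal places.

0.480

From σT⁴ = S(1−α)/4 we invert for α: 1−α = 4σT⁴/S.
σT⁴ = 15.22 W m⁻², so 4σT⁴ = 60.88 W m⁻².
1−α = 60.88/117.0 = 0.5204, so α = 0.4796.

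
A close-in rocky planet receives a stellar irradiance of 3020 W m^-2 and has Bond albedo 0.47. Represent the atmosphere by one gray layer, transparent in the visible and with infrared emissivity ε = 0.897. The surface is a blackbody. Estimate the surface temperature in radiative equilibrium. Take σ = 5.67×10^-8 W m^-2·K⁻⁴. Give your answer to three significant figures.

336 K

At the top of the atmosphere, σT_e⁴ = S(1−α)/4 = 400.2 W m^-2, giving T_e = 289.8 K.
The surface balance (absorbed SW + ε·downward IR = σT_s⁴) with T_a⁴ = T_s⁴/2 reduces to T_s = T_e·[2/(2−ε)]^¼ = 336.3 K.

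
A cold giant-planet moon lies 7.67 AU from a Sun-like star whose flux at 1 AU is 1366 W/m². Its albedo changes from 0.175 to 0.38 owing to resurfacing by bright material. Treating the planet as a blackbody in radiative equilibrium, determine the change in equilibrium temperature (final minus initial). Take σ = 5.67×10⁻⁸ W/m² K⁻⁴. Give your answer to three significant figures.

-6.61 kelvin

By the inverse-square law, S = 1366/7.67² = 23.22 W/m².
With α = 0.175, T₁ = 95.87 K.
Final:   T₂ = [S(1−0.38)/(4σ)]^(1/4) = 89.26 K.
ΔT = T₂ − T₁ = -6.608 K.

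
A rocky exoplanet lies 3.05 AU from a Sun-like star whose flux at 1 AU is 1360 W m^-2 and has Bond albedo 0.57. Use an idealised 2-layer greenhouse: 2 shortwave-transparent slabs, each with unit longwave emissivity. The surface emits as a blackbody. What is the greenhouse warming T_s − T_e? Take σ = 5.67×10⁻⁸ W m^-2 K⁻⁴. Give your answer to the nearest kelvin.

Irradiance scales as 1/d², so S = 1360 W m^-2 × (1/3.05)² = 146.2 W m^-2.
Top-of-atmosphere balance: σT_e⁴ = S(1−α)/4 = 15.72 W m^-2 → T_e = 129.0 K.
T_s = (N+1)^(1/4)·T_e = 169.8 K.
So the greenhouse effect raises the surface by 169.8 − 129.0 = 40.78 K.

41 K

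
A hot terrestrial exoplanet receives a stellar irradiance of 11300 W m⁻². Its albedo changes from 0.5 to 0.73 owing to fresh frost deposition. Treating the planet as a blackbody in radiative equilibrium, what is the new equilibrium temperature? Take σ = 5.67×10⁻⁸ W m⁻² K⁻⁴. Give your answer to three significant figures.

With the new albedo, S(1−α₂)/4 = 762.8 W m⁻², so T₂ = 340.6 K.

341 kelvin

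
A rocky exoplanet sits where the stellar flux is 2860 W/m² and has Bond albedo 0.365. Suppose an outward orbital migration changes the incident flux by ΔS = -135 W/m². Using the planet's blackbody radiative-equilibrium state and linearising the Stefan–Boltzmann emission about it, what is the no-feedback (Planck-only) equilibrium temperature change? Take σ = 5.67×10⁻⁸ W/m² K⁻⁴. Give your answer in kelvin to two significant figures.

The baseline emission temperature is T_e = 299.1 K.
ΔF = Δ[S(1−α)]/4 = (1−0.365)·-135/4 = -21.43 W/m².
Planck response: λ_P = 4σT_e³ = 4·5.67×10⁻⁸·(299.1)³ = 6.071 W/m²/K.
ΔT₀ = ΔF/λ_P = -21.43/6.071 = -3.53 K.

-3.5 K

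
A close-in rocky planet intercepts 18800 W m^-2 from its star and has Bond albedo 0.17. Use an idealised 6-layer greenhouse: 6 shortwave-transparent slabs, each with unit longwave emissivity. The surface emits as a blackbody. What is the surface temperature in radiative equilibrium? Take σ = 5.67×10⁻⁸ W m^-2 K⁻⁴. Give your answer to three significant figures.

Top-of-atmosphere balance: σT_e⁴ = S(1−α)/4 = 3901 W m^-2 → T_e = 512.2 K.
For an N-layer opaque stack, T_s⁴ = (N+1)T_e⁴, hence T_s = (7)^(1/4)×512.2 K = 833.1 K.

833 kelvin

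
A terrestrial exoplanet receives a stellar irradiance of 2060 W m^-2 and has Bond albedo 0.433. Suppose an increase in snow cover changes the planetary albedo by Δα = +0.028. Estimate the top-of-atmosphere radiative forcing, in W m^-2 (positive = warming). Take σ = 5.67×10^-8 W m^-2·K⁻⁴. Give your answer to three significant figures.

-14.4 W m^-2

The change in absorbed flux is Δ[S(1−α)/4] = −SΔα/4 = -14.42 W m^-2.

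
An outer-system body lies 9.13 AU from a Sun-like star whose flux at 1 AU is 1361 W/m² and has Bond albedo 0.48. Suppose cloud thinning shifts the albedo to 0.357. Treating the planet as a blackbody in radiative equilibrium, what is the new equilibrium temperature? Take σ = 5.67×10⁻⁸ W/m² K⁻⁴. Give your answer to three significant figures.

By the inverse-square law, S = 1361/9.13² = 16.33 W/m².
With the new albedo, S(1−α₂)/4 = 2.625 W/m², so T₂ = 82.48 K.

82.5 K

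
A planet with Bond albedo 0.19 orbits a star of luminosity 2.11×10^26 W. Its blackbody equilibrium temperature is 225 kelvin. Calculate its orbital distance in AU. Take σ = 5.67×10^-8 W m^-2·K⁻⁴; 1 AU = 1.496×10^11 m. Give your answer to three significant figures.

Required flux: S = 4σT⁴/(1−α) = 717.6 W m^-2.
S = L/(4πd²) → d = √(L/4πS) = √(2.11×10^26/(4π·717.6)) = 1.530×10^11 m = 1.022 AU.

1.02 AU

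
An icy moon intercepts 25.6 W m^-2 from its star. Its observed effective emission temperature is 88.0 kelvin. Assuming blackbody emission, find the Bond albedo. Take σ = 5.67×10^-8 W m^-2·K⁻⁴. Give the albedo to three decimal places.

Energy balance: S(1−α)/4 = σT⁴, so 1−α = 4σT⁴/S.
4σT⁴ = 4·5.67×10⁻⁸·(88.0)⁴ = 13.60 W m^-2.
1−α = 13.60/25.60 = 0.5313, so α = 0.4687.

0.469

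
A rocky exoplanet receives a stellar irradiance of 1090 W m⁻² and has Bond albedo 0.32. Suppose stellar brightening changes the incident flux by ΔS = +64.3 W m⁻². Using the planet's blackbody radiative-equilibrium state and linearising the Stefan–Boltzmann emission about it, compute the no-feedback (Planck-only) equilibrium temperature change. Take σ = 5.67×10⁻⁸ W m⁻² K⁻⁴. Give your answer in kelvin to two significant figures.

The baseline emission temperature is T_e = 239.1 K.
TOA radiative forcing: ΔF = (1−α)ΔS/4 = 0.68·(+64.3)/4 = 10.93 W m⁻².
Linearising σT⁴ gives d(σT⁴)/dT = 4σT_e³ = 3.100 W m⁻² per K.
Hence the no-feedback warming is ΔF/(4σT_e³) = 3.53 K.

3.5 K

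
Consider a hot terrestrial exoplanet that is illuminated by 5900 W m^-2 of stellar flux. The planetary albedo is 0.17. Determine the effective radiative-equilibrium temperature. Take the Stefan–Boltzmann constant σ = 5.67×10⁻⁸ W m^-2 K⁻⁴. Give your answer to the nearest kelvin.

383 K

Averaging over the sphere, the absorbed flux is S(1−α)/4 = 1224 W m^-2.
In equilibrium σT⁴ equals this, so T = 383.3 K.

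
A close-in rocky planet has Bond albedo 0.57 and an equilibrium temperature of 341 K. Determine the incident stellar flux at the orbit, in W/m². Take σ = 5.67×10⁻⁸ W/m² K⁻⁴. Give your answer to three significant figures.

Invert the energy balance for S: S = 4σT⁴/(1−α).
The emitted flux is σT⁴ = 766.7 W/m².
So S = 4×766.7/(1−0.57) = 7132 W/m².

7130 W/m²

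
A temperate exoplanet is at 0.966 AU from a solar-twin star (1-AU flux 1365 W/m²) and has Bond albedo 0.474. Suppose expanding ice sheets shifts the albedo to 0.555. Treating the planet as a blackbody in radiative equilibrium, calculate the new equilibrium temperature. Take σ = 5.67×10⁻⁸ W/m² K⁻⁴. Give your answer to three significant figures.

231 K

By the inverse-square law, S = 1365/0.966² = 1463 W/m².
T₂ = [S(1−α₂)/(4σ)]^(1/4) = [1463·0.445/(4σ)]^(1/4) = 231.5 K.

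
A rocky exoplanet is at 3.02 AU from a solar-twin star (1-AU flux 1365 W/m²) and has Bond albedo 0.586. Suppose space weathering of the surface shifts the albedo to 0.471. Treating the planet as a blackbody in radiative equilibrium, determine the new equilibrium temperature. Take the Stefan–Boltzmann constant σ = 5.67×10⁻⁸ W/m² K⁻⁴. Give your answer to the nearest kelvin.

Flux at the orbit: S = 1365/(3.02)² = 149.7 W/m².
T₂ = [S(1−α₂)/(4σ)]^(1/4) = [149.7·0.529/(4σ)]^(1/4) = 136.7 K.

137 kelvin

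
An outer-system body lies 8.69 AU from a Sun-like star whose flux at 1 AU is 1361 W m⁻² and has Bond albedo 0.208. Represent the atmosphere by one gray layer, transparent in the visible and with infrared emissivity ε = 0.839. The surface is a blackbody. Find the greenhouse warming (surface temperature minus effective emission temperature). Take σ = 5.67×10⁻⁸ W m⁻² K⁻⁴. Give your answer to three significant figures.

Irradiance scales as 1/d², so S = 1361 W m⁻² × (1/8.69)² = 18.02 W m⁻².
The planet radiates to space at T_e = [S(1−α)/(4σ)]^(1/4) = 89.07 K.
For a single slab of emissivity ε, T_s⁴ = 2T_e⁴/(2−ε); thus T_s = 89.07·(1.723)^(1/4) = 102.0 K.
The atmosphere warms the surface by 12.97 K.

13.0 K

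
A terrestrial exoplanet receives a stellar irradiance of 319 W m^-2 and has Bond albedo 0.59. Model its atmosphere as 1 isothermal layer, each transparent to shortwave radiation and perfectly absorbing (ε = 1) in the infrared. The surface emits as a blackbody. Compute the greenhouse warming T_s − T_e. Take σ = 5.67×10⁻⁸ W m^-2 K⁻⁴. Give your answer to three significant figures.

Top-of-atmosphere balance: σT_e⁴ = S(1−α)/4 = 32.70 W m^-2 → T_e = 155.0 K.
T_s = (N+1)^(1/4)·T_e = 184.3 K.
Warming: T_s − T_e = 29.32 K.

29.3 K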